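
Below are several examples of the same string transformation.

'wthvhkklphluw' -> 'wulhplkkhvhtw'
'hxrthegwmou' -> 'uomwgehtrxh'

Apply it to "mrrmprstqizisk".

Each output is the input with this applied: reverse the string.
On "mrrmprstqizisk" that produces "ksiziqtsrpmrrm".

ksiziqtsrpmrrm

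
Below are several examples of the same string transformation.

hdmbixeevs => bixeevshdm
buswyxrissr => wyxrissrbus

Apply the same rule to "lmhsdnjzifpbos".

sdnjzifpboslmh

The transformation: move the first 3 characters to the end (rotate left by 3).
On "lmhsdnjzifpbos" that produces "sdnjzifpboslmh".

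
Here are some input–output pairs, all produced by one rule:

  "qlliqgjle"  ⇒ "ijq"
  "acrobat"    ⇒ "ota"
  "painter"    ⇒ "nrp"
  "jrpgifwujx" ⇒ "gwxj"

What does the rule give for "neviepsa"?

Looking at the pairs, the operation is to keep one character in every 3, starting at position 1 (positions 1st, 4th, 7th, ...), then move the first character to the end.
For "neviepsa", step one produces "nis"; step two turns that into "isn".

isn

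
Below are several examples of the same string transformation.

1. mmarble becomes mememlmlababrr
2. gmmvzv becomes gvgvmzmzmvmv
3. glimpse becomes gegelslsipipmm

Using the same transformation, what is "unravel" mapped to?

ululnenervrvaa

The transformation: double every character, then take characters alternately from the front and the back (1st, last, 2nd, 2nd-last, ...).
Applying both steps to "unravel": "uunnrraavveell", then "ululnenervrvaa".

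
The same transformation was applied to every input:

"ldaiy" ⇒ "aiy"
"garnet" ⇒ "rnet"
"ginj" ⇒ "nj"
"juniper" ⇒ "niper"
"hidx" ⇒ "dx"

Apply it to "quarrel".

The pattern: delete the first 2 characters.
On "quarrel" that produces "arrel".

arrel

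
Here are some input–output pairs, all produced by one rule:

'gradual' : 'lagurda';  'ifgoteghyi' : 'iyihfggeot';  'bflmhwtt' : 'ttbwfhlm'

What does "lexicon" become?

In each case the input is transformed by: move the last character to the front, then take characters alternately from the front and the back (1st, last, 2nd, 2nd-last, ...).
"lexicon" → "nlexico" → "nolceix".

nolceix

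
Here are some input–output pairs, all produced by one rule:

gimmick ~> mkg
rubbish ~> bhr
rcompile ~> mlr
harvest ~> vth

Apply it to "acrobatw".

The pattern: keep one character in every 3, starting at position 1 (positions 1st, 4th, 7th, ...), then move the first character to the end.
"acrobatw" → "aot" → "ota".

ota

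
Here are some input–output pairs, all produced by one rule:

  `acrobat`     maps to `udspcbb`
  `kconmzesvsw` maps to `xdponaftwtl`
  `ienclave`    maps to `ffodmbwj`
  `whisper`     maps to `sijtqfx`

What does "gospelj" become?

The rule is to swap the first and last characters, then shift every letter 1 place forward in the alphabet (wrapping around).
Working it through for "gospelj": intermediate "jospelg", final "kptqfmh".

kptqfmh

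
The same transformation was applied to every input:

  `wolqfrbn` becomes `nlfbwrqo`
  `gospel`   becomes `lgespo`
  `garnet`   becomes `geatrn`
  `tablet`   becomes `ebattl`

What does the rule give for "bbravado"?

The transformation: sort the characters into reverse alphabetical order, then swap the front and back halves of the string.
Applying both steps to "bbravado": "vrodbbaa", then "bbaavrod".

bbaavrod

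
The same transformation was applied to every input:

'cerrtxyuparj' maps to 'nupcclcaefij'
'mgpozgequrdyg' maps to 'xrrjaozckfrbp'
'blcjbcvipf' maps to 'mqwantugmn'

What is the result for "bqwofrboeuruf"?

mqbfhczfqpczm

Rule — shift every letter 11 places forward in the alphabet (wrapping around), then take characters alternately from the front and the back (1st, last, 2nd, 2nd-last, ...).
Applying both steps to "bqwofrboeuruf": "mbhzqcmzpfcfq", then "mqbfhczfqpczm".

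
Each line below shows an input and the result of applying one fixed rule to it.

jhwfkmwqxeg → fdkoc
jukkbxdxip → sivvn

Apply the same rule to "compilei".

mnjg

The rule is to shift every letter 2 places backward in the alphabet (wrapping around), then keep every other character starting from the second (positions 2nd, 4th, 6th, ...).
Starting from "compilei": after the first operation, "amkngjcg"; after the second, "mnjg".
(Check on "jukkbxdxip": → "hsiizvbvgn" → "sivvn" ✓)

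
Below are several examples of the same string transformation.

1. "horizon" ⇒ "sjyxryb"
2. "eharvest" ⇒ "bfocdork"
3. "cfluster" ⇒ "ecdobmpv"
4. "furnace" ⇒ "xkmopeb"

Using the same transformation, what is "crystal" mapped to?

Each output is the input with this applied: move the first 3 characters to the end (rotate left by 3), then shift every letter 10 places forward in the alphabet (wrapping around).
Starting from "crystal": after the first operation, "stalcry"; after the second, "cdkvmbi".
(Check on "horizon": → "izonhor" → "sjyxryb" ✓)

cdkvmbi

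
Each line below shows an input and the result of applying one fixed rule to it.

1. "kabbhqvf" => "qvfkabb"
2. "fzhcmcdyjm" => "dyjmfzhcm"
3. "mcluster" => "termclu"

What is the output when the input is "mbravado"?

Each output is the input with this applied: swap the front and back halves of the string, then delete the first character.
Starting from "mbravado": after the first operation, "vadombra"; after the second, "adombra".

adombra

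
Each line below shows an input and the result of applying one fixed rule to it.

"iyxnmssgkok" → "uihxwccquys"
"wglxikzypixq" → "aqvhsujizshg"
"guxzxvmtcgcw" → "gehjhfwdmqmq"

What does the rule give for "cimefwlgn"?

xswopgvqm

What's happening: shift every letter 10 places forward in the alphabet (wrapping around), then swap the first and last characters.
Starting from "cimefwlgn": after the first operation, "mswopgvqx"; after the second, "xswopgvqm".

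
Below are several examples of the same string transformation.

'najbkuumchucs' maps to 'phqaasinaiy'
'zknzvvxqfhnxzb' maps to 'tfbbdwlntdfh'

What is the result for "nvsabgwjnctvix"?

What's happening: delete the first 2 characters, then shift every letter 6 places forward in the alphabet (wrapping around).
So "nvsabgwjnctvix" becomes "yghmcptizbod".
(Check on "zknzvvxqfhnxzb": → "nzvvxqfhnxzb" → "tfbbdwlntdfh" ✓)

yghmcptizbod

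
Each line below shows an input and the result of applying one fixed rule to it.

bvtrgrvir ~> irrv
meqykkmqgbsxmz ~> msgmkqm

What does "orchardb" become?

The transformation: reverse the string, then keep every other character starting from the second (positions 2nd, 4th, 6th, ...).
Applying both steps to "orchardb": "bdrahcro", then "daco".

daco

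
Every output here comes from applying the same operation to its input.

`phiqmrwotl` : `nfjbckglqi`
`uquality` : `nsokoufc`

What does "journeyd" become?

sxdiolhy

Looking at the pairs, the operation is to shift every letter 6 places backward in the alphabet (wrapping around), then move the last 2 characters to the front (rotate right by 2).
Applying both steps to "journeyd": "diolhysx", then "sxdiolhy".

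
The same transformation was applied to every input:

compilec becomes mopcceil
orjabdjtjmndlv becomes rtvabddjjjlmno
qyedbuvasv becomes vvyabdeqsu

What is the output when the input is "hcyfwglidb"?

lwybcdfghi

In each case the input is transformed by: sort the characters into alphabetical order, then move the last 3 characters to the front (rotate right by 3).
"hcyfwglidb" → "bcdfghilwy" → "lwybcdfghi".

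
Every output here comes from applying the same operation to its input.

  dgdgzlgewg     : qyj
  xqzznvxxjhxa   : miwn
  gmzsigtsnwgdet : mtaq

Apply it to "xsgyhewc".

Looking at the pairs, the operation is to shift every letter 13 places forward in the alphabet (wrapping around) — i.e. ROT13, then keep one character in every 3, starting at position 3 (positions 3rd, 6th, 9th, ...).
For "xsgyhewc", step one produces "kftlurjp"; step two turns that into "tr".

tr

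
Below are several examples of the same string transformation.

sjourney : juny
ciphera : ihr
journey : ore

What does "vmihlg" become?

In each case the input is transformed by: keep every other character starting from the second (positions 2nd, 4th, 6th, ...).
Applying that to "vmihlg" gives "mhg".

mhg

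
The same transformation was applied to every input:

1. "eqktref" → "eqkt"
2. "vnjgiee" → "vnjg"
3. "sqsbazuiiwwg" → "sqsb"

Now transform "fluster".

flus

The rule is to keep only the first 4 characters.
So "fluster" becomes "flus".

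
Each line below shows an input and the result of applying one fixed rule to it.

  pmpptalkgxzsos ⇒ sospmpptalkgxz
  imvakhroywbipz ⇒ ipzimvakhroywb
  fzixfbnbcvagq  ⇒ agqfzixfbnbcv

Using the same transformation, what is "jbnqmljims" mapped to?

imsjbnqmlj

What's happening: move the last 3 characters to the front (rotate right by 3).
Applying that to "jbnqmljims" gives "imsjbnqmlj".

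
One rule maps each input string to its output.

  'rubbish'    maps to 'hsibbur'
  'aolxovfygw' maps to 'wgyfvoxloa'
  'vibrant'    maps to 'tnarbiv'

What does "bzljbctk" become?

Rule — reverse the string.
On "bzljbctk" that produces "ktcbjlzb".

ktcbjlzb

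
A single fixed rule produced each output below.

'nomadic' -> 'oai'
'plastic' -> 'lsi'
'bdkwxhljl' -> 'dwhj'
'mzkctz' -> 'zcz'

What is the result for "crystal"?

rsa

The transformation: keep every other character starting from the second (positions 2nd, 4th, 6th, ...).
So "crystal" becomes "rsa".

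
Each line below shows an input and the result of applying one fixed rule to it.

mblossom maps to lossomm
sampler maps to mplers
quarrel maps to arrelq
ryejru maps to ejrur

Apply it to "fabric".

Looking at the pairs, the operation is to move the first 2 characters to the end (rotate left by 2), then delete the last character.
On "fabric": the first step gives "bricfa", and the second then gives "bricf".

bricf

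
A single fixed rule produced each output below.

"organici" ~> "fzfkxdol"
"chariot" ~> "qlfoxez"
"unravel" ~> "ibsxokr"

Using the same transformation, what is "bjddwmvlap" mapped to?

mxisjtaagy

Rule — shift every letter 3 places backward in the alphabet (wrapping around), then reverse the string.
On "bjddwmvlap": the first step gives "ygaatjsixm", and the second then gives "mxisjtaagy".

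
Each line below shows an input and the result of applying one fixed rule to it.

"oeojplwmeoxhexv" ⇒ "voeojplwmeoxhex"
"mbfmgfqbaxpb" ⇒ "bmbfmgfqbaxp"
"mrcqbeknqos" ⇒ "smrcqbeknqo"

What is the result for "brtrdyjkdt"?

The transformation: move the last character to the front.
"brtrdyjkdt" → "tbrtrdyjkd".

tbrtrdyjkd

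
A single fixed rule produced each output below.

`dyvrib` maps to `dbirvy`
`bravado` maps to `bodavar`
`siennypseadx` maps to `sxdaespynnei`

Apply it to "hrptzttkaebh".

hhbeakttztpr

Rule — move the first character to the end, then reverse the string.
Working it through for "hrptzttkaebh": intermediate "rptzttkaebhh", final "hhbeakttztpr".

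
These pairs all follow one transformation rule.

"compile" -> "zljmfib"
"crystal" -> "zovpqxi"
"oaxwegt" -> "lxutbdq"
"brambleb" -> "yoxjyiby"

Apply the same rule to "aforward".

xclotxoa

In each case the input is transformed by: shift every letter 3 places backward in the alphabet (wrapping around).
On "aforward" that produces "xclotxoa".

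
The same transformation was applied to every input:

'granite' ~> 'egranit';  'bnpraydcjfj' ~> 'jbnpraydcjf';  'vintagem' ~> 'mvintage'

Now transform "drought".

Rule — move the last character to the front.
So "drought" becomes "tdrough".

tdrough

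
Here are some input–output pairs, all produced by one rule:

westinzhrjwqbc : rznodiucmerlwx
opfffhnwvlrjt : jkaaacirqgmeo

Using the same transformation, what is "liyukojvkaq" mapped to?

The pattern: shift every letter 5 places backward in the alphabet (wrapping around).
Applying that to "liyukojvkaq" gives "gdtpfjeqfvl".

gdtpfjeqfvl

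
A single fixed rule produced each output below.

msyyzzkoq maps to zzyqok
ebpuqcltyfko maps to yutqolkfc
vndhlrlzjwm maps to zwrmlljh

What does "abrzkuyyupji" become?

Looking at the pairs, the operation is to delete the first 3 characters, then sort the characters into reverse alphabetical order.
Applying both steps to "abrzkuyyupji": "zkuyyupji", then "zyyuupkji".

zyyuupkji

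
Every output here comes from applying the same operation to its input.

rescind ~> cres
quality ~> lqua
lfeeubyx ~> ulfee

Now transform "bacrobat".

The transformation: delete the last 3 characters, then move the last character to the front.
Starting from "bacrobat": after the first operation, "bacro"; after the second, "obacr".

obacr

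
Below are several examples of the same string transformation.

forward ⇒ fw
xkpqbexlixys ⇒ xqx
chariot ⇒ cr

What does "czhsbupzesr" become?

csp

Each output is the input with this applied: keep one character in every 3, starting at position 1 (positions 1st, 4th, 7th, ...), then delete the last character.
On "czhsbupzesr" that produces "csp".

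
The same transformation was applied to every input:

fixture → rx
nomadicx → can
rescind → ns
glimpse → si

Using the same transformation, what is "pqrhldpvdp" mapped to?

What's happening: reverse the string, then keep one character in every 3, starting at position 2 (positions 2nd, 5th, 8th, ...).
Starting from "pqrhldpvdp": after the first operation, "pdvpdlhrqp"; after the second, "ddr".

ddr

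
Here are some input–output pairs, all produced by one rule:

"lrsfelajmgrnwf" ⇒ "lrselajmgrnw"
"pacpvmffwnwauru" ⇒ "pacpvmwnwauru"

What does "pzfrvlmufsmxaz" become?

In each case the input is transformed by: remove every "f".
On "pzfrvlmufsmxaz" that produces "pzrvlmusmxaz".

pzrvlmusmxaz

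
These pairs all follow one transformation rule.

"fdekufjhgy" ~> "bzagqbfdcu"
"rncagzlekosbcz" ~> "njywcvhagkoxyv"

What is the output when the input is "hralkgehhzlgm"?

dnwhgcaddvhci

The pattern: shift every letter 4 places backward in the alphabet (wrapping around).
For "hralkgehhzlgm" the result is "dnwhgcaddvhci".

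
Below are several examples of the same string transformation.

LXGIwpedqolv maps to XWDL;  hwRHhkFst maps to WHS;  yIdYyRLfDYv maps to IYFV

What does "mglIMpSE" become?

The transformation: keep one character in every 3, starting at position 2 (positions 2nd, 5th, 8th, ...), then convert every letter to uppercase.
"mglIMpSE" → "GME".

GME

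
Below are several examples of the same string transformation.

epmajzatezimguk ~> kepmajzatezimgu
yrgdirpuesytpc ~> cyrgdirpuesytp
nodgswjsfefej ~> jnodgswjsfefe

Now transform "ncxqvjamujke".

encxqvjamujk

In each case the input is transformed by: move the last character to the front.
Applying that to "ncxqvjamujke" gives "encxqvjamujk".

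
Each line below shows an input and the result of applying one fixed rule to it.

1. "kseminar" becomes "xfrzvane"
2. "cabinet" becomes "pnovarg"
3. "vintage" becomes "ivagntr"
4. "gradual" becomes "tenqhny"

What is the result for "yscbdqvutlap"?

The transformation: shift every letter 13 places forward in the alphabet (wrapping around) — i.e. ROT13.
Applying that to "yscbdqvutlap" gives "lfpoqdihgync".

lfpoqdihgync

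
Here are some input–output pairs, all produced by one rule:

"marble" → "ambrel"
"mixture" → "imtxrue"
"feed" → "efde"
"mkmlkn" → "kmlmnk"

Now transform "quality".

uqlatiy

The rule is to swap each adjacent pair of characters (1↔2, 3↔4, ...).
For "quality" the result is "uqlatiy".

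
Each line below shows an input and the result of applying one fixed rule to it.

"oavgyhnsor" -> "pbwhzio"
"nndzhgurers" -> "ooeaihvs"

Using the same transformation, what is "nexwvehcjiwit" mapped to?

ofyxwfidkj

The pattern: shift every letter 1 place forward in the alphabet (wrapping around), then delete the last 3 characters.
On "nexwvehcjiwit": the first step gives "ofyxwfidkjxju", and the second then gives "ofyxwfidkj".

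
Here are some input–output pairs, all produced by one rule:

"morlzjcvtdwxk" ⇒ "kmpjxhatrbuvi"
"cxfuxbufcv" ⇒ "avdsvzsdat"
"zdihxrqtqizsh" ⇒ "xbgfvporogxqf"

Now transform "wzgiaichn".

uxegygafl

The rule is to shift every letter 2 places backward in the alphabet (wrapping around).
So "wzgiaichn" becomes "uxegygafl".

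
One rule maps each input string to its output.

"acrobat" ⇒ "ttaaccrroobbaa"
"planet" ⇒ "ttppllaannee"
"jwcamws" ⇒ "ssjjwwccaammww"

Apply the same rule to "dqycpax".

xxddqqyyccppaa

What's happening: move the last character to the front, then double every character.
Working it through for "dqycpax": intermediate "xdqycpa", final "xxddqqyyccppaa".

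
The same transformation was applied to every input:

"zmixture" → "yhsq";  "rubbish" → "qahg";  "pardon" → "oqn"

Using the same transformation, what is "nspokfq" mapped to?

mojp

The rule is to keep every other character starting from the first (positions 1st, 3rd, 5th, ...), then shift every letter 1 place backward in the alphabet (wrapping around).
For "nspokfq" the result is "mojp".
(Check on "rubbish": → "rbih" → "qahg" ✓)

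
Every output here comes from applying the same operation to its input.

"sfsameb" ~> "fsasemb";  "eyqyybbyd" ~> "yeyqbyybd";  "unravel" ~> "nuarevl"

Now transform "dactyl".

adtcly

Rule — swap each adjacent pair of characters (1↔2, 3↔4, ...).
Doing the same to "dactyl": "adtcly".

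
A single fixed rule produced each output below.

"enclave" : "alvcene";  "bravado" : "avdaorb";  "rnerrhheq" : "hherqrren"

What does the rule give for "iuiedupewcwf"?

Looking at the pairs, the operation is to move the last 3 characters to the front (rotate right by 3), then take characters alternately from the front and the back (1st, last, 2nd, 2nd-last, ...).
"iuiedupewcwf" → "cwfiuiedupew" → "cwwefpiuudie".

cwwefpiuudie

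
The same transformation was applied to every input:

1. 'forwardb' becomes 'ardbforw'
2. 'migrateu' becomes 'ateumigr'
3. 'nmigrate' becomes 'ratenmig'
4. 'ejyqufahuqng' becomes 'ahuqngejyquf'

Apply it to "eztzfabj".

fabjeztz

The pattern: swap the front and back halves of the string.
Doing the same to "eztzfabj": "fabjeztz".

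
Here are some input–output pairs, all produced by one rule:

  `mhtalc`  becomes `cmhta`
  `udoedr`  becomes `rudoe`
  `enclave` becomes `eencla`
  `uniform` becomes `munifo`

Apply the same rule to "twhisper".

Each output is the input with this applied: move the last 2 characters to the front (rotate right by 2), then delete the first character.
Applying both steps to "twhisper": "ertwhisp", then "rtwhisp".

rtwhisp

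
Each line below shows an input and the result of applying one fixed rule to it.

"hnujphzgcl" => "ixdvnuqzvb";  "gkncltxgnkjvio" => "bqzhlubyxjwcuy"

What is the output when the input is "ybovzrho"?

cjnfvcmp

The rule is to move the first 2 characters to the end (rotate left by 2), then shift every letter 12 places backward in the alphabet (wrapping around).
Applying both steps to "ybovzrho": "ovzrhoyb", then "cjnfvcmp".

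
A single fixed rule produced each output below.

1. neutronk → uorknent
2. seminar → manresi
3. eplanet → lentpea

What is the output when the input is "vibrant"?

The pattern: swap each adjacent pair of characters (1↔2, 3↔4, ...), then move the first 3 characters to the end (rotate left by 3).
Applying both steps to "vibrant": "ivrbnat", then "bnativr".

bnativr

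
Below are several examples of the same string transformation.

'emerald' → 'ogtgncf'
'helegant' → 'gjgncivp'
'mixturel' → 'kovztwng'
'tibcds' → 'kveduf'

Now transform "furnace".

Looking at the pairs, the operation is to shift every letter 2 places forward in the alphabet (wrapping around), then swap each adjacent pair of characters (1↔2, 3↔4, ...).
Doing the same to "furnace": "whptecg".

whptecg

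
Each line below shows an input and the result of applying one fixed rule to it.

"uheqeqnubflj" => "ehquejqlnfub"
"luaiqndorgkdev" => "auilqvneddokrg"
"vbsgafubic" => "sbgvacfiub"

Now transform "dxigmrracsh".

The rule is to move the first 2 characters to the end (rotate left by 2), then take characters alternately from the front and the back (1st, last, 2nd, 2nd-last, ...).
Starting from "dxigmrracsh": after the first operation, "igmrracshdx"; after the second, "ixgdmhrsrca".

ixgdmhrsrca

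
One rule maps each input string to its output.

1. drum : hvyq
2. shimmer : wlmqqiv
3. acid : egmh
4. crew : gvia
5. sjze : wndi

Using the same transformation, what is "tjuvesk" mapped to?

xnyziwo

The transformation: shift every letter 4 places forward in the alphabet (wrapping around).
So "tjuvesk" becomes "xnyziwo".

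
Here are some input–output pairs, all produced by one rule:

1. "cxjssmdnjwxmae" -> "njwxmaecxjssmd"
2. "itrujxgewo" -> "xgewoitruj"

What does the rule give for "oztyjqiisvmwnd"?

The pattern: swap the front and back halves of the string.
Doing the same to "oztyjqiisvmwnd": "isvmwndoztyjqi".

isvmwndoztyjqi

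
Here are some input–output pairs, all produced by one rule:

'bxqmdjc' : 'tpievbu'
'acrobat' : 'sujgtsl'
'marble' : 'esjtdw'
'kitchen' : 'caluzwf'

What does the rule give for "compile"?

ugehadw

Each output is the input with this applied: shift every letter 8 places backward in the alphabet (wrapping around).
On "compile" that produces "ugehadw".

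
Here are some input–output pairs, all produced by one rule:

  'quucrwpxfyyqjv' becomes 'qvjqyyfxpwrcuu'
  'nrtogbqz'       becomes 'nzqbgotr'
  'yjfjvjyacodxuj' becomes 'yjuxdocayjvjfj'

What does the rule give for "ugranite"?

uetinarg

Each output is the input with this applied: reverse the string, then move the last character to the front.
Starting from "ugranite": after the first operation, "etinargu"; after the second, "uetinarg".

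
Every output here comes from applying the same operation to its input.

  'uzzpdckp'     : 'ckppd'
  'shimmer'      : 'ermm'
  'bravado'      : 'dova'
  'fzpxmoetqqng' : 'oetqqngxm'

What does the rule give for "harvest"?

stve

What's happening: delete the first 3 characters, then move the first 2 characters to the end (rotate left by 2).
On "harvest": the first step gives "vest", and the second then gives "stve".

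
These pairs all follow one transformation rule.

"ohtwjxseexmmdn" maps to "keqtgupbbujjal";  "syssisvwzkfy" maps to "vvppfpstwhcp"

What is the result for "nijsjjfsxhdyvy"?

Each output is the input with this applied: swap the first and last characters, then shift every letter 3 places backward in the alphabet (wrapping around).
Applying both steps to "nijsjjfsxhdyvy": "yijsjjfsxhdyvn", then "vfgpggcpueavsk".

vfgpggcpueavsk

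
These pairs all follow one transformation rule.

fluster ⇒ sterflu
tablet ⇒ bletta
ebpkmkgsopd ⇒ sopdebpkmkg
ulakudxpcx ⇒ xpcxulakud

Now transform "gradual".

dualgra

Rule — move the last character to the front, then move the last 3 characters to the front (rotate right by 3).
Working it through for "gradual": intermediate "lgradua", final "dualgra".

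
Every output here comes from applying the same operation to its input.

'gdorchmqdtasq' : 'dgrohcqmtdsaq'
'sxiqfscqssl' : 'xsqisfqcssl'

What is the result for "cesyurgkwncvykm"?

ecysrukgnwvckym

The pattern: swap each adjacent pair of characters (1↔2, 3↔4, ...).
Doing the same to "cesyurgkwncvykm": "ecysrukgnwvckym".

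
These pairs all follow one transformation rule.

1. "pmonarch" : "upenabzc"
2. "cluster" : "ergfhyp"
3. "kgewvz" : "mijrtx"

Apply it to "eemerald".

The rule is to reverse the string, then shift every letter 13 places forward in the alphabet (wrapping around) — i.e. ROT13.
Starting from "eemerald": after the first operation, "dlaremee"; after the second, "qynerzrr".

qynerzrr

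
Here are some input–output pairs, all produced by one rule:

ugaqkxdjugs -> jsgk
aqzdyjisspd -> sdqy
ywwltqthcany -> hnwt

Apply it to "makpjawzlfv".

zvaj

The transformation: keep one character in every 3, starting at position 2 (positions 2nd, 5th, 8th, ...), then move the last 2 characters to the front (rotate right by 2).
Applying both steps to "makpjawzlfv": "ajzv", then "zvaj".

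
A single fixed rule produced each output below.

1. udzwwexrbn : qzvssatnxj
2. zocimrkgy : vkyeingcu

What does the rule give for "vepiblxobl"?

The pattern: shift every letter 4 places backward in the alphabet (wrapping around).
So "vepiblxobl" becomes "ralexhtkxh".

ralexhtkxh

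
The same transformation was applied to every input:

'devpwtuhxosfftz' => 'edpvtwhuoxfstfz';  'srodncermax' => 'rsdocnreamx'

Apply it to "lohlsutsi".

In each case the input is transformed by: swap each adjacent pair of characters (1↔2, 3↔4, ...).
So "lohlsutsi" becomes "ollhussti".

ollhussti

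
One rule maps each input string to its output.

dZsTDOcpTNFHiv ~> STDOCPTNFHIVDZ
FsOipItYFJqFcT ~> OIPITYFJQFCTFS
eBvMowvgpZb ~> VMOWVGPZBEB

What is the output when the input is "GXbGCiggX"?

What's happening: move the first 2 characters to the end (rotate left by 2), then convert every letter to uppercase.
For "GXbGCiggX" the result is "BGCIGGXGX".

BGCIGGXGX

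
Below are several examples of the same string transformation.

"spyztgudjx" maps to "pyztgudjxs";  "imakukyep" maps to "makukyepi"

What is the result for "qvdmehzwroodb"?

vdmehzwroodbq

Rule — move the first character to the end.
On "qvdmehzwroodb" that produces "vdmehzwroodbq".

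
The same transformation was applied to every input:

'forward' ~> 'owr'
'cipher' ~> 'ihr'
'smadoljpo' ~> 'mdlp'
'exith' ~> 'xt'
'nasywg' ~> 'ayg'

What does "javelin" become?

The rule is to keep every other character starting from the second (positions 2nd, 4th, 6th, ...).
Applying that to "javelin" gives "aei".

aei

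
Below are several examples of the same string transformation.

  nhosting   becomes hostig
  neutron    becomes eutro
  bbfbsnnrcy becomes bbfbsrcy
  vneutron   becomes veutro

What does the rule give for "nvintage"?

The transformation: remove every "n".
"nvintage" → "vitage".

vitage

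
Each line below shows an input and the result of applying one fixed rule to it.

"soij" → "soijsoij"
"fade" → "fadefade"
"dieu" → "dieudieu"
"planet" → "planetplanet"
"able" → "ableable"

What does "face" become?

Looking at the pairs, the operation is to write the whole string twice.
So "face" becomes "faceface".

faceface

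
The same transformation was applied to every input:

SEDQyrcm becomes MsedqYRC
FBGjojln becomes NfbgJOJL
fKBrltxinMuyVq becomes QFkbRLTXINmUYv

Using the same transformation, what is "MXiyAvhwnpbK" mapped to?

kmxIYaVHWNPB

Looking at the pairs, the operation is to flip the case of every letter, then move the last character to the front.
Doing the same to "MXiyAvhwnpbK": "kmxIYaVHWNPB".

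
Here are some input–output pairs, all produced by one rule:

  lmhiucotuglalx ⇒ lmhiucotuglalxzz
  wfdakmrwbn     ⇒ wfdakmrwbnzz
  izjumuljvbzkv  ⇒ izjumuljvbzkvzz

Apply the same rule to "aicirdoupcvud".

The rule is to append "zz".
"aicirdoupcvud" → "aicirdoupcvudzz".

aicirdoupcvudzz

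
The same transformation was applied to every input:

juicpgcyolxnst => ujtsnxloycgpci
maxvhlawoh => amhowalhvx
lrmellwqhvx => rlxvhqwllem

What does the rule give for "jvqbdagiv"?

In each case the input is transformed by: reverse the string, then move the last 2 characters to the front (rotate right by 2).
On "jvqbdagiv": the first step gives "vigadbqvj", and the second then gives "vjvigadbq".
(Check on "lrmellwqhvx": → "xvhqwllemrl" → "rlxvhqwllem" ✓)

vjvigadbq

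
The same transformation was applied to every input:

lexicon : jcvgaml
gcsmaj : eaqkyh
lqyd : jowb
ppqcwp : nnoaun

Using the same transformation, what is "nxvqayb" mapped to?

lvtoywz

Looking at the pairs, the operation is to shift every letter 2 places backward in the alphabet (wrapping around).
Applying that to "nxvqayb" gives "lvtoywz".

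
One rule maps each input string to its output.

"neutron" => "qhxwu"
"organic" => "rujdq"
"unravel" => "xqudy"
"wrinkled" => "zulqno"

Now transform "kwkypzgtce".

What's happening: delete the last 2 characters, then shift every letter 3 places forward in the alphabet (wrapping around).
"kwkypzgtce" → "kwkypzgt" → "nznbscjw".

nznbscjw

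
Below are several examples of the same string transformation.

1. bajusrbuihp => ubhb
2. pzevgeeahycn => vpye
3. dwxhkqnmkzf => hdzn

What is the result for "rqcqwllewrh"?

qrrl

In each case the input is transformed by: keep one character in every 3, starting at position 1 (positions 1st, 4th, 7th, ...), then swap each adjacent pair of characters (1↔2, 3↔4, ...).
Applying both steps to "rqcqwllewrh": "rqlr", then "qrrl".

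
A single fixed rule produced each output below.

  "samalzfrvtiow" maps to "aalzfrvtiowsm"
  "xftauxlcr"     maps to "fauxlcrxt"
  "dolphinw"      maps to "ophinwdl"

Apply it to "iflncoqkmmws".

fncoqkmmwsil

Rule — move the first 2 characters to the end (rotate left by 2), then swap the first and last characters.
For "iflncoqkmmws" the result is "fncoqkmmwsil".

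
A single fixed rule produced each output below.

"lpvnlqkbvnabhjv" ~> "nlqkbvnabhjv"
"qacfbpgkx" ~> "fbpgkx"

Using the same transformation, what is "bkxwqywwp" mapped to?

In each case the input is transformed by: delete the first 3 characters.
So "bkxwqywwp" becomes "wqywwp".

wqywwp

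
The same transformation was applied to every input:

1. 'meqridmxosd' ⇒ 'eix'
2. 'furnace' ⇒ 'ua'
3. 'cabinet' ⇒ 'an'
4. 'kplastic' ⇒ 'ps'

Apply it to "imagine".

mi

What's happening: move the last character to the front, then keep one character in every 3, starting at position 3 (positions 3rd, 6th, 9th, ...).
For "imagine", step one produces "eimagin"; step two turns that into "mi".
(Check on "furnace": → "efurnac" → "ua" ✓)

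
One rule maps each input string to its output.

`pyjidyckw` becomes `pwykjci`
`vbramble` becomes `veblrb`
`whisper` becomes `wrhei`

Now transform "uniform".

The pattern: take characters alternately from the front and the back (1st, last, 2nd, 2nd-last, ...), then delete the last 2 characters.
Applying that to "uniform" gives "umnri".

umnri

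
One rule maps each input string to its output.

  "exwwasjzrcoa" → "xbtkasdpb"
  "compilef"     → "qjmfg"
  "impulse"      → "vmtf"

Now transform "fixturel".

Rule — shift every letter 1 place forward in the alphabet (wrapping around), then delete the first 3 characters.
"fixturel" → "gjyuvsfm" → "uvsfm".
(Check on "impulse": → "jnqvmtf" → "vmtf" ✓)

uvsfm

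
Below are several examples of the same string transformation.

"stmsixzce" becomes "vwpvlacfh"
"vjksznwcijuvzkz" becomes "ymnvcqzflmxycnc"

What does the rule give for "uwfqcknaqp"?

xzitfnqdts

The pattern: shift every letter 3 places forward in the alphabet (wrapping around).
So "uwfqcknaqp" becomes "xzitfnqdts".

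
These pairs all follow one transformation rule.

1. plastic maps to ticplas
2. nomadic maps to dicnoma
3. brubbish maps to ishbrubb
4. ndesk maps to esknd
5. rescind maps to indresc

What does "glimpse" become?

pseglim

The rule is to move the last 3 characters to the front (rotate right by 3).
"glimpse" → "pseglim".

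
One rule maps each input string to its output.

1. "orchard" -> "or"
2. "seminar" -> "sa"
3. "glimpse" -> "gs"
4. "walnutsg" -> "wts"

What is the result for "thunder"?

te

What's happening: swap each adjacent pair of characters (1↔2, 3↔4, ...), then keep one character in every 3, starting at position 2 (positions 2nd, 5th, 8th, ...).
For "thunder", step one produces "htnuedr"; step two turns that into "te".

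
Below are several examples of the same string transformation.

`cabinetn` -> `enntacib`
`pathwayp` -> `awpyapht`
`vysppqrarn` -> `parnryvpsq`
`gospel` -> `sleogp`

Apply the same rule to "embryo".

boymer

Rule — swap each adjacent pair of characters (1↔2, 3↔4, ...), then swap the front and back halves of the string.
For "embryo", step one produces "merboy"; step two turns that into "boymer".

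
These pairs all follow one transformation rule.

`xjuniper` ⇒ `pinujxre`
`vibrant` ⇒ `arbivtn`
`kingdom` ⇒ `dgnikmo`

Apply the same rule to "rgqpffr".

The rule is to reverse the string, then move the first 2 characters to the end (rotate left by 2).
"rgqpffr" → "rffpqgr" → "fpqgrrf".

fpqgrrf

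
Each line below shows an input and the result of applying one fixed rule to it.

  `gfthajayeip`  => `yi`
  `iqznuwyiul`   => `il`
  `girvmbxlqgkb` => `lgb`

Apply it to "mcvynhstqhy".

th

The pattern: keep every other character starting from the second (positions 2nd, 4th, 6th, ...), then delete the first 3 characters.
"mcvynhstqhy" → "cyhth" → "th".
(Check on "iqznuwyiul": → "qnwil" → "il" ✓)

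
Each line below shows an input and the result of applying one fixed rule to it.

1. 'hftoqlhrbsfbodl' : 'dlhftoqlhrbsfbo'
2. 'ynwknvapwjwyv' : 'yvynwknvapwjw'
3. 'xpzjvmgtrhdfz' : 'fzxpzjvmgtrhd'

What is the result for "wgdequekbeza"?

What's happening: move the last 2 characters to the front (rotate right by 2).
Applying that to "wgdequekbeza" gives "zawgdequekbe".

zawgdequekbe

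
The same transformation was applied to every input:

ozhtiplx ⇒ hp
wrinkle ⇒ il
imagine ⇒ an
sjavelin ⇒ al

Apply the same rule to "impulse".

In each case the input is transformed by: keep one character in every 3, starting at position 3 (positions 3rd, 6th, 9th, ...).
Doing the same to "impulse": "ps".

ps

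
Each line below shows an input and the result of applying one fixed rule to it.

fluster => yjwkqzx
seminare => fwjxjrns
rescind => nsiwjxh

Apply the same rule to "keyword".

twipjdb

Rule — shift every letter 5 places forward in the alphabet (wrapping around), then move the last 3 characters to the front (rotate right by 3).
"keyword" → "pjdbtwi" → "twipjdb".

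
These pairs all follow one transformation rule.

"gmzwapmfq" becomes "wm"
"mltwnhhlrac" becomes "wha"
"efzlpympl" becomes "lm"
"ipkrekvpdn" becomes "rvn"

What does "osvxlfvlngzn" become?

xvg

Each output is the input with this applied: delete the first character, then keep one character in every 3, starting at position 3 (positions 3rd, 6th, 9th, ...).
On "osvxlfvlngzn": the first step gives "svxlfvlngzn", and the second then gives "xvg".
(Check on "efzlpympl": → "fzlpympl" → "lm" ✓)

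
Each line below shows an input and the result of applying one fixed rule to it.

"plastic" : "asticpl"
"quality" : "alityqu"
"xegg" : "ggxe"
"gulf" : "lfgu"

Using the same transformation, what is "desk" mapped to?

skde

Looking at the pairs, the operation is to move the first 2 characters to the end (rotate left by 2).
For "desk" the result is "skde".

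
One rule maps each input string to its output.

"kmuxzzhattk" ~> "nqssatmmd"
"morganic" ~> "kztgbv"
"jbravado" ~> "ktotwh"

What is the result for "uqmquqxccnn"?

What's happening: delete the first 2 characters, then shift every letter 7 places backward in the alphabet (wrapping around).
On "uqmquqxccnn": the first step gives "mquqxccnn", and the second then gives "fjnjqvvgg".

fjnjqvvgg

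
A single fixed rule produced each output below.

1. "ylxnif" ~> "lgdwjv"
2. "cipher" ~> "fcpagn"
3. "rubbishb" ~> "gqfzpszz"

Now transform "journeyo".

lcwmhmsp

The transformation: swap the front and back halves of the string, then shift every letter 2 places backward in the alphabet (wrapping around).
On "journeyo": the first step gives "neyojour", and the second then gives "lcwmhmsp".
(Check on "ylxnif": → "nifylx" → "lgdwjv" ✓)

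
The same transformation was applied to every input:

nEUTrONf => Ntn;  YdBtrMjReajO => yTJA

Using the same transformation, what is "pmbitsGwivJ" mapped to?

Looking at the pairs, the operation is to keep one character in every 3, starting at position 1 (positions 1st, 4th, 7th, ...), then flip the case of every letter.
Starting from "pmbitsGwivJ": after the first operation, "piGv"; after the second, "PIgV".

PIgV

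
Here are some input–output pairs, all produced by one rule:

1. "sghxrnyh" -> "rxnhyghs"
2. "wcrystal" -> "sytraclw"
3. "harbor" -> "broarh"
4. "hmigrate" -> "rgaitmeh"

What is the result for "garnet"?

nreatg

What's happening: swap the front and back halves of the string, then take characters alternately from the front and the back (1st, last, 2nd, 2nd-last, ...).
Working it through for "garnet": intermediate "netgar", final "nreatg".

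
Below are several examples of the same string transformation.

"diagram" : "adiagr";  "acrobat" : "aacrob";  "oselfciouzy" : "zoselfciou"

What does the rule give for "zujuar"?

azuju

Looking at the pairs, the operation is to delete the last character, then move the last character to the front.
"zujuar" → "zujua" → "azuju".
(Check on "diagram": → "diagra" → "adiagr" ✓)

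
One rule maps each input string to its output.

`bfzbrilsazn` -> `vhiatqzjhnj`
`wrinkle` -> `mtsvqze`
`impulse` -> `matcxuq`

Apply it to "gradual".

ticlizo

The pattern: shift every letter 8 places forward in the alphabet (wrapping around), then reverse the string.
Starting from "gradual": after the first operation, "ozilcit"; after the second, "ticlizo".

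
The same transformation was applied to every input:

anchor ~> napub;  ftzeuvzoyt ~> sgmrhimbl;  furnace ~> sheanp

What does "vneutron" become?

Each output is the input with this applied: shift every letter 13 places forward in the alphabet (wrapping around) — i.e. ROT13, then delete the last character.
Working it through for "vneutron": intermediate "iarhgeba", final "iarhgeb".

iarhgeb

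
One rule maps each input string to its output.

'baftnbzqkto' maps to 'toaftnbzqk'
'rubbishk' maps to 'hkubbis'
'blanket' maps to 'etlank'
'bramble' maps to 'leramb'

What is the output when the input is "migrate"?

What's happening: delete the first character, then move the last 2 characters to the front (rotate right by 2).
Applying both steps to "migrate": "igrate", then "teigra".
(Check on "blanket": → "lanket" → "etlank" ✓)

teigra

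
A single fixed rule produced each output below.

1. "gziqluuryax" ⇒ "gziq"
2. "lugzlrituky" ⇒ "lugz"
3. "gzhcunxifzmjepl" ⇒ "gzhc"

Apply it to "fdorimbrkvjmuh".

The rule is to keep only the first 4 characters.
On "fdorimbrkvjmuh" that produces "fdor".

fdor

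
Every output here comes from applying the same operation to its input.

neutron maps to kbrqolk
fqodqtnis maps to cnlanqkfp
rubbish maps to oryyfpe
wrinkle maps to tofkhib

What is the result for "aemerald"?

The pattern: shift every letter 3 places backward in the alphabet (wrapping around).
For "aemerald" the result is "xbjboxia".

xbjboxia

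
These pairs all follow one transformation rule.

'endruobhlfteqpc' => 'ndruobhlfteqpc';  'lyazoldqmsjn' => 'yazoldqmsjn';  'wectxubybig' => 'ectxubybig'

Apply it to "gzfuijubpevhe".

zfuijubpevhe

The pattern: delete the first character.
On "gzfuijubpevhe" that produces "zfuijubpevhe".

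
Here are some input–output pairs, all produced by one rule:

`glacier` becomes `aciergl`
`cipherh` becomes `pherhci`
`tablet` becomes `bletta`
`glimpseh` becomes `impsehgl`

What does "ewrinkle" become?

rinkleew

Rule — move the first 2 characters to the end (rotate left by 2).
So "ewrinkle" becomes "rinkleew".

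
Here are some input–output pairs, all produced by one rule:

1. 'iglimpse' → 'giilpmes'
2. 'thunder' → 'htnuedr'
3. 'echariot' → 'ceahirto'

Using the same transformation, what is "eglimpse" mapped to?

geilpmes

The pattern: swap each adjacent pair of characters (1↔2, 3↔4, ...).
For "eglimpse" the result is "geilpmes".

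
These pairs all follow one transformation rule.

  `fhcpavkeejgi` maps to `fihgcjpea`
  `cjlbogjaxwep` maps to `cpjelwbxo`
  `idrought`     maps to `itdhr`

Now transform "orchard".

The pattern: take characters alternately from the front and the back (1st, last, 2nd, 2nd-last, ...), then delete the last 3 characters.
Starting from "orchard": after the first operation, "odrrcah"; after the second, "odrr".
(Check on "idrought": → "itdhrgou" → "itdhr" ✓)

odrr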